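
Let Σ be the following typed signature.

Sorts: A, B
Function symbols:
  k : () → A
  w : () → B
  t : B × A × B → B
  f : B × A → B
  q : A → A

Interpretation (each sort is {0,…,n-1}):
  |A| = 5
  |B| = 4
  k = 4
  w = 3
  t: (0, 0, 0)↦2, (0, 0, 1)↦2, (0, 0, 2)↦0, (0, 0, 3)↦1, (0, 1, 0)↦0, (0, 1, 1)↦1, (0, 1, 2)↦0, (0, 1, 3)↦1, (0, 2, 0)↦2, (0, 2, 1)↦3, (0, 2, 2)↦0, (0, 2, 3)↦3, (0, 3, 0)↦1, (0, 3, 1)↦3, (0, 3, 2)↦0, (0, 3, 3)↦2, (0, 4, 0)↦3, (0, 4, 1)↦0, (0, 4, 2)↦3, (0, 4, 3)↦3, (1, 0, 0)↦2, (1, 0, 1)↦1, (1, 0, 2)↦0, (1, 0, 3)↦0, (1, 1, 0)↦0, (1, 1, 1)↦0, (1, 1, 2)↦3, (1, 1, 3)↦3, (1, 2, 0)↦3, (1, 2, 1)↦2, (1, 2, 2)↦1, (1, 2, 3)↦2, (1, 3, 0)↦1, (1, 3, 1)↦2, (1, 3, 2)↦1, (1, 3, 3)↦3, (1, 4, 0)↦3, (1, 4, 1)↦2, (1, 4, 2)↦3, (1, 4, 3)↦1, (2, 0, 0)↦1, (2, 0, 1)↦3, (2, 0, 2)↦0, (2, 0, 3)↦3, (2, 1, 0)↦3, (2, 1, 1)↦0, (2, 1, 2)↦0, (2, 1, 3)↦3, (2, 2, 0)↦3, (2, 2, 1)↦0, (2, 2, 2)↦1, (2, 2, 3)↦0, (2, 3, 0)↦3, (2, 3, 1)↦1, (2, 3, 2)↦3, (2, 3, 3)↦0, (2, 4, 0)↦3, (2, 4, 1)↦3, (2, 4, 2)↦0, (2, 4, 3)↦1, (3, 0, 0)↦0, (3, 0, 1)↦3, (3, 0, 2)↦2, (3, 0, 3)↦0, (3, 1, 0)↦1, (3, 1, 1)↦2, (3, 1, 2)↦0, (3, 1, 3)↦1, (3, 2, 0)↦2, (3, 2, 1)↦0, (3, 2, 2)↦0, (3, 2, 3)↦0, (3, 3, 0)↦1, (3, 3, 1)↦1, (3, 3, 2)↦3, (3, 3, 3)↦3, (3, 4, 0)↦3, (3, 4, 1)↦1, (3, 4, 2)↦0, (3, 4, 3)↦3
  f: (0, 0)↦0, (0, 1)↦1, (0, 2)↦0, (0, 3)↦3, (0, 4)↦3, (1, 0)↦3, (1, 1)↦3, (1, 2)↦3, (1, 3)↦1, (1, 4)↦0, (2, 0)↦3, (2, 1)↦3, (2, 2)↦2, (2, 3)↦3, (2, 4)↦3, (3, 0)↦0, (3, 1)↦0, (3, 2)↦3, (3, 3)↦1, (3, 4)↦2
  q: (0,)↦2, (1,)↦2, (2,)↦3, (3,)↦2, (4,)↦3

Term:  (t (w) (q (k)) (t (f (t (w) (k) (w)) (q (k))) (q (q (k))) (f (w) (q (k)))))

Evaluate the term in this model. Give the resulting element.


value = 3

  w = 3
  k = 4
  (q (k)) = q(4,) = 3
  w = 3
  k = 4
  w = 3
  (t (w) (k) (w)) = t(3, 4, 3) = 3
  k = 4
  (q (k)) = q(4,) = 3
  (f (t (w) (k) (w)) (q (k))) = f(3, 3) = 1
  k = 4
  (q (k)) = q(4,) = 3
  (q (q (k))) = q(3,) = 2
  w = 3
  k = 4
  (q (k)) = q(4,) = 3
  (f (w) (q (k))) = f(3, 3) = 1
  (t (f (t (w) (k) (w)) (q (k))) (q (q (k))) (f (w) (q (k)))) = t(1, 2, 1) = 2
  (t (w) (q (k)) (t (f (t (w) (k) (w)) (q (k))) (q (q (k))) (f (w) (q (k))))) = t(3, 3, 2) = 3


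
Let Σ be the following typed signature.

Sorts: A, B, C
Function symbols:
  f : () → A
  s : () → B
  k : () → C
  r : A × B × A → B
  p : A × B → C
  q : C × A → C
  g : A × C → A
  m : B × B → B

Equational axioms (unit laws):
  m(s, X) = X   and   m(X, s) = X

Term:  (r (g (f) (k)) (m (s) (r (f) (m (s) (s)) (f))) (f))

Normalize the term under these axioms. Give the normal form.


1. (r (g (f) (k)) (m (s) (r (f) (m (s) (s)) (f))) (f))  →  (r (g (f) (k)) (r (f) (m (s) (s)) (f)) (f))
2. (r (g (f) (k)) (r (f) (m (s) (s)) (f)) (f))  →  (r (g (f) (k)) (r (f) (s) (f)) (f))

normal form = (r (g (f) (k)) (r (f) (s) (f)) (f))


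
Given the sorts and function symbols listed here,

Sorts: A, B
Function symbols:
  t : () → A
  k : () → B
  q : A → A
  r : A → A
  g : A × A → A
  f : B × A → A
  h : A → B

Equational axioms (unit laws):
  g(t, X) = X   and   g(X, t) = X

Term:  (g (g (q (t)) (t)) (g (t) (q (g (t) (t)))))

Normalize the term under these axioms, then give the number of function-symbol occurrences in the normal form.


size = 5

1. (g (g (q (t)) (t)) (g (t) (q (g (t) (t)))))  →  (g (q (t)) (g (t) (q (g (t) (t)))))
2. (g (q (t)) (g (t) (q (g (t) (t)))))  →  (g (q (t)) (q (g (t) (t))))
3. (g (q (t)) (q (g (t) (t))))  →  (g (q (t)) (q (t)))
normal form: (g (q (t)) (q (t)))


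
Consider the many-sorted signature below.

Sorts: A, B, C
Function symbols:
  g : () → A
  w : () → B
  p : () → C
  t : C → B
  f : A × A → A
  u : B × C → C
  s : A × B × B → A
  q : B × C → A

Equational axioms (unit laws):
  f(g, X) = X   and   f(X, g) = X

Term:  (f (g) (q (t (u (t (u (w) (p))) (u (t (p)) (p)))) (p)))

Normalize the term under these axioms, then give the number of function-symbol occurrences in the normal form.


1. (f (g) (q (t (u (t (u (w) (p))) (u (t (p)) (p)))) (p)))  →  (q (t (u (t (u (w) (p))) (u (t (p)) (p)))) (p))
normal form: (q (t (u (t (u (w) (p))) (u (t (p)) (p)))) (p))

size = 12


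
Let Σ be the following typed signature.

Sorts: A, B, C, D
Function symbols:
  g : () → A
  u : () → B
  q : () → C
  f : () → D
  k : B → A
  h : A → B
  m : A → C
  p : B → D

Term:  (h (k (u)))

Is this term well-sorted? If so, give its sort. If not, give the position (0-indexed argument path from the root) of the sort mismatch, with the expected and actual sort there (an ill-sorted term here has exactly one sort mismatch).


    (u) : B
  (k (u)) : A
(h (k (u))) : B

well-sorted; sort = B


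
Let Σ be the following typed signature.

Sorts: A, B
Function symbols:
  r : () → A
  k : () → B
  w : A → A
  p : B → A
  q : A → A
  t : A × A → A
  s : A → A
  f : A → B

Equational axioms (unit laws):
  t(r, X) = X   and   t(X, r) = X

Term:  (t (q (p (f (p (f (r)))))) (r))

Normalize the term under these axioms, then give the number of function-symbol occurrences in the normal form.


size = 6

1. (t (q (p (f (p (f (r)))))) (r))  →  (q (p (f (p (f (r))))))
normal form: (q (p (f (p (f (r))))))


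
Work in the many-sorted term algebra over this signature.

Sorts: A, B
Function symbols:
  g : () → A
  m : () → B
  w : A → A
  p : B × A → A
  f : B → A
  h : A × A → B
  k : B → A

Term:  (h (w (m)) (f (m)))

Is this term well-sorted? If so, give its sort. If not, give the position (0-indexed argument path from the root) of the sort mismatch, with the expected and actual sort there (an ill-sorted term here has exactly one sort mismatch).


ill-sorted at position [0, 0]: expected A, got B

    (m) : B
  (w (m)) : ✗ arg 0 at [0, 0] has sort B, expected A
    (m) : B
  (f (m)) : A


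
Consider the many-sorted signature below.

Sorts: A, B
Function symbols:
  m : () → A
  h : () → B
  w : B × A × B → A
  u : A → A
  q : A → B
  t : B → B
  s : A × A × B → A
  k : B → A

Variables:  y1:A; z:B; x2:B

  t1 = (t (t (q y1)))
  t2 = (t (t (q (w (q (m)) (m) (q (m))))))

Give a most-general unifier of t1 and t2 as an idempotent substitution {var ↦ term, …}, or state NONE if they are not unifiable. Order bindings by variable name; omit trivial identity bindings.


{y1 ↦ (w (q (m)) (m) (q (m)))}


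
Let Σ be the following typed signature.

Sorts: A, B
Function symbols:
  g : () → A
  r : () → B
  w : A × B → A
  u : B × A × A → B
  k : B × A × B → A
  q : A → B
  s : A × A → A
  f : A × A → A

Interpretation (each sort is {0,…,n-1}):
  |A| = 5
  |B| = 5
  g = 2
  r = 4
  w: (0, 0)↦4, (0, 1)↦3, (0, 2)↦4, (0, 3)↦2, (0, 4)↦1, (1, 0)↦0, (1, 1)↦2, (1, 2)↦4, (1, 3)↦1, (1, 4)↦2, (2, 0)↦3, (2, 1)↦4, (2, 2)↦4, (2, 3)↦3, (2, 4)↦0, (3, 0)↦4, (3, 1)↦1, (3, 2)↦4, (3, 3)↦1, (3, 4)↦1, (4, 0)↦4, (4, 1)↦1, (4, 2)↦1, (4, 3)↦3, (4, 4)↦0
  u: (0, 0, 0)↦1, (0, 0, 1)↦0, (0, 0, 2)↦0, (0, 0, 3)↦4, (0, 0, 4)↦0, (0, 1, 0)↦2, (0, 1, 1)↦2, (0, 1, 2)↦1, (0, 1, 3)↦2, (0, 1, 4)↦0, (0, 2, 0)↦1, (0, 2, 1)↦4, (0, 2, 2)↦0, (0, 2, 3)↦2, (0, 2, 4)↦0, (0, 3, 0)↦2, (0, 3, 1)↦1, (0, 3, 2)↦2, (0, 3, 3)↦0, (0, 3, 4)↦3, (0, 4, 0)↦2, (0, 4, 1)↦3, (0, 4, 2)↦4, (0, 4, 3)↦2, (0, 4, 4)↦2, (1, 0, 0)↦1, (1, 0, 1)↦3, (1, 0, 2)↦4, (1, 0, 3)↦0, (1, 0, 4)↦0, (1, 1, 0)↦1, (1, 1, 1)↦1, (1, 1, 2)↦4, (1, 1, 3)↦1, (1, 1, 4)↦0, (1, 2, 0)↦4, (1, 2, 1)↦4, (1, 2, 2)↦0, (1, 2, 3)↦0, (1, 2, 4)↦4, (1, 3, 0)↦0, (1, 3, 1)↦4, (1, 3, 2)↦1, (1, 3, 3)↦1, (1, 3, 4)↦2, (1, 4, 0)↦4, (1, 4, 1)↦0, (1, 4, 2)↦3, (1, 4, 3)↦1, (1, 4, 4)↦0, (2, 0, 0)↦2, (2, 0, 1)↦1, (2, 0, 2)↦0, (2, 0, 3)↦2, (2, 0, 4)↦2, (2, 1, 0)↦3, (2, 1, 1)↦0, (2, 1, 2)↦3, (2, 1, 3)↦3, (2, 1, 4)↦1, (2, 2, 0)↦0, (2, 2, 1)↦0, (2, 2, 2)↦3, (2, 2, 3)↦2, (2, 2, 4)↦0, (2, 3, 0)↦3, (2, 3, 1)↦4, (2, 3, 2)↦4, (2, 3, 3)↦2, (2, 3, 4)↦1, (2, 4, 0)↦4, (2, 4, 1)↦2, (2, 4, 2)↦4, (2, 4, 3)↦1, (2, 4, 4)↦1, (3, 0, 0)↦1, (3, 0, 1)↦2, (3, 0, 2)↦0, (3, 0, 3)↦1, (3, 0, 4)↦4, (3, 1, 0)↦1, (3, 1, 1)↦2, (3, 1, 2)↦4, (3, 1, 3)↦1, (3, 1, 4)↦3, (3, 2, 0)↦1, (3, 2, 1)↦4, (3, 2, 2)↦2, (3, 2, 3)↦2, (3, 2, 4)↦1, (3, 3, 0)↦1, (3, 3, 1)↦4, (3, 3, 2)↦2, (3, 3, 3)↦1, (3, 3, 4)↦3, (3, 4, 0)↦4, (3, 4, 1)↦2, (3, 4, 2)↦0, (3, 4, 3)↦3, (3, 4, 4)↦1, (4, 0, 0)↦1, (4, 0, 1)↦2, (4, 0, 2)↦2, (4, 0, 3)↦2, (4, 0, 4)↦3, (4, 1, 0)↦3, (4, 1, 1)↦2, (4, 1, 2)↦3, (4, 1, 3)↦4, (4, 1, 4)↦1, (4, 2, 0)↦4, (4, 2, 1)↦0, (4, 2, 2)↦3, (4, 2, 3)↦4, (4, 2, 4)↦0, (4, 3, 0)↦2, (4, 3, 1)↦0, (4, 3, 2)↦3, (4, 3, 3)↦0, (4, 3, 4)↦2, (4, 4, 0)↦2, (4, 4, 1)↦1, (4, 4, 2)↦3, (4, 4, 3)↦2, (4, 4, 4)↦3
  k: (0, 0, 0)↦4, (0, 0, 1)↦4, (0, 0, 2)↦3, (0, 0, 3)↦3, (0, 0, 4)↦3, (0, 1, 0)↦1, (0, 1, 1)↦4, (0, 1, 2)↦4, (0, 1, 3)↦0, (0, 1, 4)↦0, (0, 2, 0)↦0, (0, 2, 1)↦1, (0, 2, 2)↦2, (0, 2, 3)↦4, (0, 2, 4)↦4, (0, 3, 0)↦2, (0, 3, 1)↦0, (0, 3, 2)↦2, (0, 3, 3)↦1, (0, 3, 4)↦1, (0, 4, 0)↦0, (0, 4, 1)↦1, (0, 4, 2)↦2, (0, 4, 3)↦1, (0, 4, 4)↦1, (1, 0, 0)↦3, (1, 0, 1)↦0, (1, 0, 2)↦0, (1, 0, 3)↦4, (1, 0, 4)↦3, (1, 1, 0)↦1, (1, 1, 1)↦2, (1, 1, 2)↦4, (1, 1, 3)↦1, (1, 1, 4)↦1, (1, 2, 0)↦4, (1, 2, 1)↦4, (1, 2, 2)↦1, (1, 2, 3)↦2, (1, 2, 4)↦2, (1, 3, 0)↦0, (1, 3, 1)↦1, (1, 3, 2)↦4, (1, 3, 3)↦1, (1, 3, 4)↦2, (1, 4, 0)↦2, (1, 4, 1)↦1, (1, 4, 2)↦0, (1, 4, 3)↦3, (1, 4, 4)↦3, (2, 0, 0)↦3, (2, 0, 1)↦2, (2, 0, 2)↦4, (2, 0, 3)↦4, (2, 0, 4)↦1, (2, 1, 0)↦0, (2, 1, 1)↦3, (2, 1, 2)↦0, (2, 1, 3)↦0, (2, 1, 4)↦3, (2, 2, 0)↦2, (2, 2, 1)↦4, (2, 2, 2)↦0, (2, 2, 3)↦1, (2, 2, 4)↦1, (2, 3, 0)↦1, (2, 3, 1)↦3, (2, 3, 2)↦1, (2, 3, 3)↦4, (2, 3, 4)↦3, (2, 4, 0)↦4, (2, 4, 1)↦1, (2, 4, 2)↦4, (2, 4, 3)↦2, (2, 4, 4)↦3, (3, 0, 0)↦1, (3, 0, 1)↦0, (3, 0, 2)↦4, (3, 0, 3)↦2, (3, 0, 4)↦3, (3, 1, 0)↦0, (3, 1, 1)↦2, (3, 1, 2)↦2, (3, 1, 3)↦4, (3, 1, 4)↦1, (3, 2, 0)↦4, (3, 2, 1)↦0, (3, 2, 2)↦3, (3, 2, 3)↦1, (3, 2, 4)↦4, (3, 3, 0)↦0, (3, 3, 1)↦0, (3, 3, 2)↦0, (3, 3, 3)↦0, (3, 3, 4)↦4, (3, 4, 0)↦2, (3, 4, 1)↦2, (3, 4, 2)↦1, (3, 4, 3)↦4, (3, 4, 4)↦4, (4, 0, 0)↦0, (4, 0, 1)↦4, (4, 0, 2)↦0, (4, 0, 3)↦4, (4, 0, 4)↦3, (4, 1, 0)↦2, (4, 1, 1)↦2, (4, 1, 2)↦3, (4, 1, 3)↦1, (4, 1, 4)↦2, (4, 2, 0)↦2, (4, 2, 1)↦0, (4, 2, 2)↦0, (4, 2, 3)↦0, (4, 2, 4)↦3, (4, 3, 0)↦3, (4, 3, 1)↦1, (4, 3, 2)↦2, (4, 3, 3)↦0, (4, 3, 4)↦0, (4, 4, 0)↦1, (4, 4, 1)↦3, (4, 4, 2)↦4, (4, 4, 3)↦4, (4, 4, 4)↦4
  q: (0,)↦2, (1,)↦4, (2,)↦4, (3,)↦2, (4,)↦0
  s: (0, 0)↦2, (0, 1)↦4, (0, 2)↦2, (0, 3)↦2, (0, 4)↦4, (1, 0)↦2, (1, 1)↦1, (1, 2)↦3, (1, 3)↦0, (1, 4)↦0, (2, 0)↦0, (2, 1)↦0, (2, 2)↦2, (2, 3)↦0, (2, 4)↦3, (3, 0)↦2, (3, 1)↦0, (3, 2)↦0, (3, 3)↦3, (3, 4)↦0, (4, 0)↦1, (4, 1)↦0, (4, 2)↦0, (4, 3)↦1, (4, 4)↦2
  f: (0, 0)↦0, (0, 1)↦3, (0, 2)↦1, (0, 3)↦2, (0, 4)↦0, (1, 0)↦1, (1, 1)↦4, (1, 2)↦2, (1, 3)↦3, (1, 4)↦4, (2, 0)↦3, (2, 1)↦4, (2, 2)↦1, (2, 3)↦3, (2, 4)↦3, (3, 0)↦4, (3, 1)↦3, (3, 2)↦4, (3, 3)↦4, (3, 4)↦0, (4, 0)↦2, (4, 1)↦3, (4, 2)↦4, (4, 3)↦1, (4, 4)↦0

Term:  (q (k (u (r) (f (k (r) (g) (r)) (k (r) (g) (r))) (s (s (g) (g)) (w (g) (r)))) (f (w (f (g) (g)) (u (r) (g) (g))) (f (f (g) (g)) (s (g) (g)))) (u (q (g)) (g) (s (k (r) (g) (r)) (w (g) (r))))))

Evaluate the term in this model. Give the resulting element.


  r = 4
  r = 4
  g = 2
  r = 4
  (k (r) (g) (r)) = k(4, 2, 4) = 3
  r = 4
  g = 2
  r = 4
  (k (r) (g) (r)) = k(4, 2, 4) = 3
  (f (k (r) (g) (r)) (k (r) (g) (r))) = f(3, 3) = 4
  g = 2
  g = 2
  (s (g) (g)) = s(2, 2) = 2
  g = 2
  r = 4
  (w (g) (r)) = w(2, 4) = 0
  (s (s (g) (g)) (w (g) (r))) = s(2, 0) = 0
  (u (r) (f (k (r) (g) (r)) (k (r) (g) (r))) (s (s (g) (g)) (w (g) (r)))) = u(4, 4, 0) = 2
  g = 2
  g = 2
  (f (g) (g)) = f(2, 2) = 1
  r = 4
  g = 2
  g = 2
  (u (r) (g) (g)) = u(4, 2, 2) = 3
  (w (f (g) (g)) (u (r) (g) (g))) = w(1, 3) = 1
  g = 2
  g = 2
  (f (g) (g)) = f(2, 2) = 1
  g = 2
  g = 2
  (s (g) (g)) = s(2, 2) = 2
  (f (f (g) (g)) (s (g) (g))) = f(1, 2) = 2
  (f (w (f (g) (g)) (u (r) (g) (g))) (f (f (g) (g)) (s (g) (g)))) = f(1, 2) = 2
  g = 2
  (q (g)) = q(2,) = 4
  g = 2
  r = 4
  g = 2
  r = 4
  (k (r) (g) (r)) = k(4, 2, 4) = 3
  g = 2
  r = 4
  (w (g) (r)) = w(2, 4) = 0
  (s (k (r) (g) (r)) (w (g) (r))) = s(3, 0) = 2
  (u (q (g)) (g) (s (k (r) (g) (r)) (w (g) (r)))) = u(4, 2, 2) = 3
  (k (u (r) (f (k (r) (g) (r)) (k (r) (g) (r))) (s (s (g) (g)) (w (g) (r)))) (f (w (f (g) (g)) (u (r) (g) (g))) (f (f (g) (g)) (s (g) (g)))) (u (q (g)) (g) (s (k (r) (g) (r)) (w (g) (r))))) = k(2, 2, 3) = 1
  (q (k (u (r) (f (k (r) (g) (r)) (k (r) (g) (r))) (s (s (g) (g)) (w (g) (r)))) (f (w (f (g) (g)) (u (r) (g) (g))) (f (f (g) (g)) (s (g) (g)))) (u (q (g)) (g) (s (k (r) (g) (r)) (w (g) (r)))))) = q(1,) = 4

value = 4


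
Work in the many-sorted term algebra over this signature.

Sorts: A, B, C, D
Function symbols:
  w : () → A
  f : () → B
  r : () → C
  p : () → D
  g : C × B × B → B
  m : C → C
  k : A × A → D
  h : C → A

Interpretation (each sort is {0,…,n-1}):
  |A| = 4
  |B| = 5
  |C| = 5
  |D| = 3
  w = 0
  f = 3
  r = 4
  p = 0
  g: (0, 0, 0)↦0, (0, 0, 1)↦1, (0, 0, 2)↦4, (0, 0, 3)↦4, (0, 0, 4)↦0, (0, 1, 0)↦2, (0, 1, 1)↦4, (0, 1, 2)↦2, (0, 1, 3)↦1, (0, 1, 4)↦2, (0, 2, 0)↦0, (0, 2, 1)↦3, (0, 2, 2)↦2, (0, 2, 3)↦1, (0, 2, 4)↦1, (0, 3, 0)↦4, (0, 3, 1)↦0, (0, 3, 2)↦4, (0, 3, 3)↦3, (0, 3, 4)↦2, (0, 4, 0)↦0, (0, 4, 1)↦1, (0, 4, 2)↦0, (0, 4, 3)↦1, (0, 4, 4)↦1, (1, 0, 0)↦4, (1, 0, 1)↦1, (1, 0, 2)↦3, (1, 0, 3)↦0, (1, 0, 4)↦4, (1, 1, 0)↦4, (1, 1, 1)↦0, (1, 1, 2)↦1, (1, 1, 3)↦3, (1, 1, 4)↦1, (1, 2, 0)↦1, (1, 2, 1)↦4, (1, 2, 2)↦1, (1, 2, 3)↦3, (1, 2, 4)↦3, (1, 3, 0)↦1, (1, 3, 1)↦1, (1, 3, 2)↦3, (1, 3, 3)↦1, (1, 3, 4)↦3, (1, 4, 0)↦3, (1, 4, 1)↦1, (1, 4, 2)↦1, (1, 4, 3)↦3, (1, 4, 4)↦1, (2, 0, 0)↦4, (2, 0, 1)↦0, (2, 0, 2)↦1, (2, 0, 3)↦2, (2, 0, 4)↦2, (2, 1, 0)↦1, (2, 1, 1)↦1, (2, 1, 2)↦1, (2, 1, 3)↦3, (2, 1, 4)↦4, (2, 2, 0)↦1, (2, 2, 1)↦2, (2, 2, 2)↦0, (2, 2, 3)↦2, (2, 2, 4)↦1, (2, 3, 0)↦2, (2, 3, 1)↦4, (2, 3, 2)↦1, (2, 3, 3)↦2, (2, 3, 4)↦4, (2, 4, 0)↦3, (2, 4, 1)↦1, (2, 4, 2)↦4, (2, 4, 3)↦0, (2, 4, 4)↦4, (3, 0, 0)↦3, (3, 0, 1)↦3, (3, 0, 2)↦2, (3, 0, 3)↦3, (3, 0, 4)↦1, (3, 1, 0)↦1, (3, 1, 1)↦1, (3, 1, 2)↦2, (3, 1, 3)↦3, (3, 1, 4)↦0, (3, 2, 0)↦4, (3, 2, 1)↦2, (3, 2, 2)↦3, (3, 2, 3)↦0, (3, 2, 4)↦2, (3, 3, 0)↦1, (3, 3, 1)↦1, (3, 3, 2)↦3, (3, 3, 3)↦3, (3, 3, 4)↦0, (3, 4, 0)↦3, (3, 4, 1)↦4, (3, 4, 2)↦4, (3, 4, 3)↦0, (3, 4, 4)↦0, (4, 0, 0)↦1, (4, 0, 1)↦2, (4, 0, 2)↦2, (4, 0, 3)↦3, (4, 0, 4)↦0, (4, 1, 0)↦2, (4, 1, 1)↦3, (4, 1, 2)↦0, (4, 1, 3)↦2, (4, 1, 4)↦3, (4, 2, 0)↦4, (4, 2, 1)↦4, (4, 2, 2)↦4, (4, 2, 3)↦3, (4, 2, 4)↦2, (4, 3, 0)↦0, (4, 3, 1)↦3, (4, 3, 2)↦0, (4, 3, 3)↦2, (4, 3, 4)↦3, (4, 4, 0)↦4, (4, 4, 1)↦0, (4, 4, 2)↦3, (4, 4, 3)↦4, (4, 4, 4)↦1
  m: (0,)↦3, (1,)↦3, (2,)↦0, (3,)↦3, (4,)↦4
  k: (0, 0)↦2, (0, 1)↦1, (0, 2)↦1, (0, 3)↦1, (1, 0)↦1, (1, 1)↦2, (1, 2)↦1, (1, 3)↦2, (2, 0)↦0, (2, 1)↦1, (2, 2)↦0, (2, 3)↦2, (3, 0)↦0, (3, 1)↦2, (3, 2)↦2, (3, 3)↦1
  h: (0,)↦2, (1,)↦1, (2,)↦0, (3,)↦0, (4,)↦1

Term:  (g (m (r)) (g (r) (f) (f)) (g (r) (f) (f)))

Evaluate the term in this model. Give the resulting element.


  r = 4
  (m (r)) = m(4,) = 4
  r = 4
  f = 3
  f = 3
  (g (r) (f) (f)) = g(4, 3, 3) = 2
  r = 4
  f = 3
  f = 3
  (g (r) (f) (f)) = g(4, 3, 3) = 2
  (g (m (r)) (g (r) (f) (f)) (g (r) (f) (f))) = g(4, 2, 2) = 4

value = 4


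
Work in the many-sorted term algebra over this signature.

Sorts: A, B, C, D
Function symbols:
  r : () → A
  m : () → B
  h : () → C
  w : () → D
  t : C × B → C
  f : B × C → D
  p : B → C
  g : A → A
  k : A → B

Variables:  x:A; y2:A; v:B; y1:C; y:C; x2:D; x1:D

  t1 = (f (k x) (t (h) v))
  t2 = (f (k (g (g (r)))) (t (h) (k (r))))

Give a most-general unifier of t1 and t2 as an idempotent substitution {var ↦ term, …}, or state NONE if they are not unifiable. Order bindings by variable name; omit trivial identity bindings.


{v ↦ (k (r)), x ↦ (g (g (r)))}


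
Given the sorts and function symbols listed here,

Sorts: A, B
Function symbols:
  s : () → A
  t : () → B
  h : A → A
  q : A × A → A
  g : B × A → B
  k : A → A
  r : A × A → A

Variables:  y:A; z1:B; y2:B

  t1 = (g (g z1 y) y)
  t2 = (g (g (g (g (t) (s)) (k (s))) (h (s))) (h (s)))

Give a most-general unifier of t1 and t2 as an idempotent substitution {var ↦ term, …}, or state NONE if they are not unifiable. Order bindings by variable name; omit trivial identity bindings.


{y ↦ (h (s)), z1 ↦ (g (g (t) (s)) (k (s)))}


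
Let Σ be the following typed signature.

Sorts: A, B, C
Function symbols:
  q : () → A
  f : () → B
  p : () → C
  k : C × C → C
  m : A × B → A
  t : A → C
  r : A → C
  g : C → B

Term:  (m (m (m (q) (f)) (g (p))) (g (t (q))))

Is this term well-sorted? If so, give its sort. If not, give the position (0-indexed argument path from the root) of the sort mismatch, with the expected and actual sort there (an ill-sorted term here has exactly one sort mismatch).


well-sorted; sort = A

      (q) : A
      (f) : B
    (m (q) (f)) : A
      (p) : C
    (g (p)) : B
  (m (m (q) (f)) (g (p))) : A
      (q) : A
    (t (q)) : C
  (g (t (q))) : B
(m (m (m (q) (f)) (g (p))) (g (t (q)))) : A


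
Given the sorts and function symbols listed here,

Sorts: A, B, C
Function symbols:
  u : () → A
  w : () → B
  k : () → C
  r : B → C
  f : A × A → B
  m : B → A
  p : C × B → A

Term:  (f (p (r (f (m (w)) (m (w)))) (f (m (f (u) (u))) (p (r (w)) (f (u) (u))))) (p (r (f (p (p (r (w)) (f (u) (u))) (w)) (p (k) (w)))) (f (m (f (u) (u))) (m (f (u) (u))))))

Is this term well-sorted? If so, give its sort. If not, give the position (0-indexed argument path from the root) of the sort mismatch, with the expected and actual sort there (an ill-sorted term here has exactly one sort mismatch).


          (w) : B
        (m (w)) : A
          (w) : B
        (m (w)) : A
      (f (m (w)) (m (w))) : B
    (r (f (m (w)) (m (w)))) : C
          (u) : A
          (u) : A
        (f (u) (u)) : B
      (m (f (u) (u))) : A
          (w) : B
        (r (w)) : C
          (u) : A
          (u) : A
        (f (u) (u)) : B
      (p (r (w)) (f (u) (u))) : A
    (f (m (f (u) (u))) (p (r (w)) (f (u) (u)))) : B
  (p (r (f (m (w)) (m (w)))) (f (m (f (u) (u))) (p (r (w)) (f (u) (u))))) : A
              (w) : B
            (r (w)) : C
              (u) : A
              (u) : A
            (f (u) (u)) : B
          (p (r (w)) (f (u) (u))) : A
          (w) : B
        (p (p (r (w)) (f (u) (u))) (w)) : ✗ arg 0 at [1, 0, 0, 0, 0] has sort A, expected C
          (k) : C
          (w) : B
        (p (k) (w)) : A
          (u) : A
          (u) : A
        (f (u) (u)) : B
      (m (f (u) (u))) : A
          (u) : A
          (u) : A
        (f (u) (u)) : B
      (m (f (u) (u))) : A
    (f (m (f (u) (u))) (m (f (u) (u)))) : B

ill-sorted at position [1, 0, 0, 0, 0]: expected C, got A


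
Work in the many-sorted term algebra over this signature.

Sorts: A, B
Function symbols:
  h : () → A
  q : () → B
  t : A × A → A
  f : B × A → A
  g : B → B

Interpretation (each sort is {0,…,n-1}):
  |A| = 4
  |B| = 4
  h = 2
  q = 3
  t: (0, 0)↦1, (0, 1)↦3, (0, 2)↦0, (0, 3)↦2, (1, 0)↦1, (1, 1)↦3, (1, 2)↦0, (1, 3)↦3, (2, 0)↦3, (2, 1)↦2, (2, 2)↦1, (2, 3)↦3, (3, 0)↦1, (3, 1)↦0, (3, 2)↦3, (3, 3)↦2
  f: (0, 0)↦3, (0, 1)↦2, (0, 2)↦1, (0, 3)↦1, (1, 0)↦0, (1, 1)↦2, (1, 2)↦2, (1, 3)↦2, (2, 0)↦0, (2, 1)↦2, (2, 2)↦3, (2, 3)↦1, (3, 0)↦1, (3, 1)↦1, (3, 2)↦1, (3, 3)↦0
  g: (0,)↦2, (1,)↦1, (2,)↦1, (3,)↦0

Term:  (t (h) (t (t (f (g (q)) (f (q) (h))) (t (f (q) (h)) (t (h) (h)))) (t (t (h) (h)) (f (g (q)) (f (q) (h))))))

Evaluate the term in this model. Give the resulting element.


value = 2

  h = 2
  q = 3
  (g (q)) = g(3,) = 0
  q = 3
  h = 2
  (f (q) (h)) = f(3, 2) = 1
  (f (g (q)) (f (q) (h))) = f(0, 1) = 2
  q = 3
  h = 2
  (f (q) (h)) = f(3, 2) = 1
  h = 2
  h = 2
  (t (h) (h)) = t(2, 2) = 1
  (t (f (q) (h)) (t (h) (h))) = t(1, 1) = 3
  (t (f (g (q)) (f (q) (h))) (t (f (q) (h)) (t (h) (h)))) = t(2, 3) = 3
  h = 2
  h = 2
  (t (h) (h)) = t(2, 2) = 1
  q = 3
  (g (q)) = g(3,) = 0
  q = 3
  h = 2
  (f (q) (h)) = f(3, 2) = 1
  (f (g (q)) (f (q) (h))) = f(0, 1) = 2
  (t (t (h) (h)) (f (g (q)) (f (q) (h)))) = t(1, 2) = 0
  (t (t (f (g (q)) (f (q) (h))) (t (f (q) (h)) (t (h) (h)))) (t (t (h) (h)) (f (g (q)) (f (q) (h))))) = t(3, 0) = 1
  (t (h) (t (t (f (g (q)) (f (q) (h))) (t (f (q) (h)) (t (h) (h)))) (t (t (h) (h)) (f (g (q)) (f (q) (h)))))) = t(2, 1) = 2


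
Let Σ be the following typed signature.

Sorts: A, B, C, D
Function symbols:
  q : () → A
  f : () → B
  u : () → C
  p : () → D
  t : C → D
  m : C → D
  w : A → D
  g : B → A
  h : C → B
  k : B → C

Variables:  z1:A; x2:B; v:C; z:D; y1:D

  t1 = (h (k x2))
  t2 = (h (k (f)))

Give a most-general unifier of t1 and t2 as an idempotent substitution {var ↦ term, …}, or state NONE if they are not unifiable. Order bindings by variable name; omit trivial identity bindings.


{x2 ↦ (f)}


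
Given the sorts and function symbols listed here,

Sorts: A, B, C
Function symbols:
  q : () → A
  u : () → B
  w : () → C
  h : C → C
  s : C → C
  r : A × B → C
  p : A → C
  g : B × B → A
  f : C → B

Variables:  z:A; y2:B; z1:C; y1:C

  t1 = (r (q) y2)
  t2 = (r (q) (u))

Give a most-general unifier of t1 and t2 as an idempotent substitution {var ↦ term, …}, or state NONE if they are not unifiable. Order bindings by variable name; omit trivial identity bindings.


{y2 ↦ (u)}


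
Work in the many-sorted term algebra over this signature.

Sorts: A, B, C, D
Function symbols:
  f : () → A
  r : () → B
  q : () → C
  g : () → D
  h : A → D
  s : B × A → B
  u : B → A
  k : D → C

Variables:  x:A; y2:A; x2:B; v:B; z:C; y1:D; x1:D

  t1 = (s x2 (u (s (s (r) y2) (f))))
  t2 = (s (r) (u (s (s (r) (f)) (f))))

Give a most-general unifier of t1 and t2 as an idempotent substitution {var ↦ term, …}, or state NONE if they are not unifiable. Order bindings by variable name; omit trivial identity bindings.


{x2 ↦ (r), y2 ↦ (f)}


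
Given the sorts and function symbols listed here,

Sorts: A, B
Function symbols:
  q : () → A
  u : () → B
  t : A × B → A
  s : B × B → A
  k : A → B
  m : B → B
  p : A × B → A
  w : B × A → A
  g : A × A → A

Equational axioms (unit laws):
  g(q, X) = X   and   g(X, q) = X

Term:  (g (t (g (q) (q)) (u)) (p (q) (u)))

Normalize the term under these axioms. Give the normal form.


1. (g (t (g (q) (q)) (u)) (p (q) (u)))  →  (g (t (q) (u)) (p (q) (u)))

normal form = (g (t (q) (u)) (p (q) (u)))


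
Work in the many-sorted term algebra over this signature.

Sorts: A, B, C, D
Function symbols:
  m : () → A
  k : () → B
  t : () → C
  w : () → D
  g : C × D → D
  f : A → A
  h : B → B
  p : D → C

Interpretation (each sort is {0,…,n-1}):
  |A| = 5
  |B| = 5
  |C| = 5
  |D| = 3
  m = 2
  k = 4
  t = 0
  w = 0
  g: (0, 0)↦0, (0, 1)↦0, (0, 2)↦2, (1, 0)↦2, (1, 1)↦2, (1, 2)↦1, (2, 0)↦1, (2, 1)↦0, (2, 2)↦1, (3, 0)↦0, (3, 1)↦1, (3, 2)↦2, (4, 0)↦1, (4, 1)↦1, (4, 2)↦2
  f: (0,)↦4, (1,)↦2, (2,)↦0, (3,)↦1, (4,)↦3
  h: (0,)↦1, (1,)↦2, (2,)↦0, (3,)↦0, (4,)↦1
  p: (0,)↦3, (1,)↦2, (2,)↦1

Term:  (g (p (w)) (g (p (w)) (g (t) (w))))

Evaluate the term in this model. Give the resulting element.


value = 0

  w = 0
  (p (w)) = p(0,) = 3
  w = 0
  (p (w)) = p(0,) = 3
  t = 0
  w = 0
  (g (t) (w)) = g(0, 0) = 0
  (g (p (w)) (g (t) (w))) = g(3, 0) = 0
  (g (p (w)) (g (p (w)) (g (t) (w)))) = g(3, 0) = 0


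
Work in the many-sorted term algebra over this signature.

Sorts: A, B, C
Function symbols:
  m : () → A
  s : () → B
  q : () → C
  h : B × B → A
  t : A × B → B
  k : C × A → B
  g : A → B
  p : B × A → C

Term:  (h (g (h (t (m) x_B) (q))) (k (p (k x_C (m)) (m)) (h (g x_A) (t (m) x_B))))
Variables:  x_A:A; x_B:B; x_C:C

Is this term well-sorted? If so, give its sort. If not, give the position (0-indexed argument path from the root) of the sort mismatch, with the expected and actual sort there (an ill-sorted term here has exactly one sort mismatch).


ill-sorted at position [0, 0, 1]: expected B, got C

        (m) : A
        x_B : B
      (t (m) x_B) : B
      (q) : C
    (h (t (m) x_B) (q)) : ✗ arg 1 at [0, 0, 1] has sort C, expected B
        x_C : C
        (m) : A
      (k x_C (m)) : B
      (m) : A
    (p (k x_C (m)) (m)) : C
        x_A : A
      (g x_A) : B
        (m) : A
        x_B : B
      (t (m) x_B) : B
    (h (g x_A) (t (m) x_B)) : A
  (k (p (k x_C (m)) (m)) (h (g x_A) (t (m) x_B))) : B


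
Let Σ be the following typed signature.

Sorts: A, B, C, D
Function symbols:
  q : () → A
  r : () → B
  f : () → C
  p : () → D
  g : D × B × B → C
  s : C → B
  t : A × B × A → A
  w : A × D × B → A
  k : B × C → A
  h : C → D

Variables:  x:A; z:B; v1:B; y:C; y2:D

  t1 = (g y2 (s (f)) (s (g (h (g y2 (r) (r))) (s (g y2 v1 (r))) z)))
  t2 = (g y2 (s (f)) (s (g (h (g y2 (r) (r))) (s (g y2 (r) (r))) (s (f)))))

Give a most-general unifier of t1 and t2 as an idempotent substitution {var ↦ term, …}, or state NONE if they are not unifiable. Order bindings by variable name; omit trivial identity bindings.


{v1 ↦ (r), z ↦ (s (f))}


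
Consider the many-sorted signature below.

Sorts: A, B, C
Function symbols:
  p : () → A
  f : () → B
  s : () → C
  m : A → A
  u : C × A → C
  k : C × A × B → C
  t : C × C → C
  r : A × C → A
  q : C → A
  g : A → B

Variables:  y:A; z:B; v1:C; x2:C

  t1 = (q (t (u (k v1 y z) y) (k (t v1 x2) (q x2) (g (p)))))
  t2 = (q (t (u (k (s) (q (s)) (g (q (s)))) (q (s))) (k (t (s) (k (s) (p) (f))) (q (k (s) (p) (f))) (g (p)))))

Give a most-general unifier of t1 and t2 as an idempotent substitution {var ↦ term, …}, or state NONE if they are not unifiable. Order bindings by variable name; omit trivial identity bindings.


{v1 ↦ (s), x2 ↦ (k (s) (p) (f)), y ↦ (q (s)), z ↦ (g (q (s)))}


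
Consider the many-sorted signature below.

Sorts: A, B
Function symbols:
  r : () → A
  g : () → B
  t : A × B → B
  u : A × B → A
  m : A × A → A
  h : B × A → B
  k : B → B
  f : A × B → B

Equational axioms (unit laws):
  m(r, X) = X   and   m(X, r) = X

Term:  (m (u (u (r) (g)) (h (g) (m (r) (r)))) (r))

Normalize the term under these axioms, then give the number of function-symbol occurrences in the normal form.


size = 7

1. (m (u (u (r) (g)) (h (g) (m (r) (r)))) (r))  →  (u (u (r) (g)) (h (g) (m (r) (r))))
2. (u (u (r) (g)) (h (g) (m (r) (r))))  →  (u (u (r) (g)) (h (g) (r)))
normal form: (u (u (r) (g)) (h (g) (r)))


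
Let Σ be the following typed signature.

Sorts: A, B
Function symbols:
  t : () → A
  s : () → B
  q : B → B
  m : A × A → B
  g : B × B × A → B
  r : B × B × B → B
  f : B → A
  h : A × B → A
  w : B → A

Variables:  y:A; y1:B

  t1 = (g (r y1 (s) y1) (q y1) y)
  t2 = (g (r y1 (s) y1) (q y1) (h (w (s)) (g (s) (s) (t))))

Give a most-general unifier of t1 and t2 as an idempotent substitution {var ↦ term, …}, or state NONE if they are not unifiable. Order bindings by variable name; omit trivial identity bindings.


{y ↦ (h (w (s)) (g (s) (s) (t)))}


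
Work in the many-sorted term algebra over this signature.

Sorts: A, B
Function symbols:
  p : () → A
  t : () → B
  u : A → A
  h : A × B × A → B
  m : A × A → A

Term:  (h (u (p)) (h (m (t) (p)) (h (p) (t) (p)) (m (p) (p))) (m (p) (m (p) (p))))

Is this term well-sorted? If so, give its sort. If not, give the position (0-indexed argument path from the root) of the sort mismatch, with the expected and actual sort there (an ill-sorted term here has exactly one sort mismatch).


ill-sorted at position [1, 0, 0]: expected A, got B

    (p) : A
  (u (p)) : A
      (t) : B
      (p) : A
    (m (t) (p)) : ✗ arg 0 at [1, 0, 0] has sort B, expected A
      (p) : A
      (t) : B
      (p) : A
    (h (p) (t) (p)) : B
      (p) : A
      (p) : A
    (m (p) (p)) : A
    (p) : A
      (p) : A
      (p) : A
    (m (p) (p)) : A
  (m (p) (m (p) (p))) : A


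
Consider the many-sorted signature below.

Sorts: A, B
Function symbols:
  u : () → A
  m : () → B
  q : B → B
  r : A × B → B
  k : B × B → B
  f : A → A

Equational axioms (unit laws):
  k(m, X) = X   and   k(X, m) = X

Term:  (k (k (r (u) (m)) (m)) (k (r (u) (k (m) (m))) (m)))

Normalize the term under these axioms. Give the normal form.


1. (k (k (r (u) (m)) (m)) (k (r (u) (k (m) (m))) (m)))  →  (k (r (u) (m)) (k (r (u) (k (m) (m))) (m)))
2. (k (r (u) (m)) (k (r (u) (k (m) (m))) (m)))  →  (k (r (u) (m)) (r (u) (k (m) (m))))
3. (k (r (u) (m)) (r (u) (k (m) (m))))  →  (k (r (u) (m)) (r (u) (m)))

normal form = (k (r (u) (m)) (r (u) (m)))


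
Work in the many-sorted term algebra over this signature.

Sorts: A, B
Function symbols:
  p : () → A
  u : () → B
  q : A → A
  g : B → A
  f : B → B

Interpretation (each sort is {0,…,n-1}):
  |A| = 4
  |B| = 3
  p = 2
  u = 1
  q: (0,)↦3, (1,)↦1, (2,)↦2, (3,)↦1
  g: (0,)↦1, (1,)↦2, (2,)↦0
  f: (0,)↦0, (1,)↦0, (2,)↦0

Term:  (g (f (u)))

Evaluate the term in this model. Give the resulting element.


value = 1

  u = 1
  (f (u)) = f(1,) = 0
  (g (f (u))) = g(0,) = 1


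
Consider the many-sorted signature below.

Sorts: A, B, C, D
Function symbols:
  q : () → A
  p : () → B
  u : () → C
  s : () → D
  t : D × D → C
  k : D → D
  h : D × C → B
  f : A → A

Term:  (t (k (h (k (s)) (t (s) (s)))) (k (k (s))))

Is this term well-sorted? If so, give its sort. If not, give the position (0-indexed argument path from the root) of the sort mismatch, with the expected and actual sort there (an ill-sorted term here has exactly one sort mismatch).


        (s) : D
      (k (s)) : D
        (s) : D
        (s) : D
      (t (s) (s)) : C
    (h (k (s)) (t (s) (s))) : B
  (k (h (k (s)) (t (s) (s)))) : ✗ arg 0 at [0, 0] has sort B, expected D
      (s) : D
    (k (s)) : D
  (k (k (s))) : D

ill-sorted at position [0, 0]: expected D, got B


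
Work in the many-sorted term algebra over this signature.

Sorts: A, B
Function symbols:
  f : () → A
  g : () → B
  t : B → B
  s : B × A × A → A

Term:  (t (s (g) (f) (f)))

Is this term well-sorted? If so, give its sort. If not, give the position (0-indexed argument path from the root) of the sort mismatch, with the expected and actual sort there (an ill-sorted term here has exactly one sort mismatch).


ill-sorted at position [0]: expected B, got A

    (g) : B
    (f) : A
    (f) : A
  (s (g) (f) (f)) : A
(t (s (g) (f) (f))) : ✗ arg 0 at [0] has sort A, expected B


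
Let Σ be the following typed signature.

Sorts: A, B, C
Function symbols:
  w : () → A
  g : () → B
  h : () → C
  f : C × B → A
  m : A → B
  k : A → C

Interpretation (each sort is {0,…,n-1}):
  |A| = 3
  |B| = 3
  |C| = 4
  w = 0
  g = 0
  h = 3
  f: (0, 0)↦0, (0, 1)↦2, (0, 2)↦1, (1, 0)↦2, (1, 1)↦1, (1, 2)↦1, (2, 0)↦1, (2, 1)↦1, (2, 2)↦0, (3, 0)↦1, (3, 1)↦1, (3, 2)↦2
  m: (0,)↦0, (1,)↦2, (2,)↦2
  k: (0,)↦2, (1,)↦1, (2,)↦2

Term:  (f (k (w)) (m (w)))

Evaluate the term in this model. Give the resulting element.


  w = 0
  (k (w)) = k(0,) = 2
  w = 0
  (m (w)) = m(0,) = 0
  (f (k (w)) (m (w))) = f(2, 0) = 1

value = 1


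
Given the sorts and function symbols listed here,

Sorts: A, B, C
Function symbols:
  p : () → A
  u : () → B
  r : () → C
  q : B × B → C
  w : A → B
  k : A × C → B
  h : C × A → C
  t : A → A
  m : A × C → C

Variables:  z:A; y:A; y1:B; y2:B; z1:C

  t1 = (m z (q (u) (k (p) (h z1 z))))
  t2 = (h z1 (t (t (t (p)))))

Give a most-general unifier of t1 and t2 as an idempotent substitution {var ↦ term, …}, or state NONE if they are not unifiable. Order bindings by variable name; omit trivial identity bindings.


head clash or occurs-check failure — not unifiable

NONE (not unifiable)


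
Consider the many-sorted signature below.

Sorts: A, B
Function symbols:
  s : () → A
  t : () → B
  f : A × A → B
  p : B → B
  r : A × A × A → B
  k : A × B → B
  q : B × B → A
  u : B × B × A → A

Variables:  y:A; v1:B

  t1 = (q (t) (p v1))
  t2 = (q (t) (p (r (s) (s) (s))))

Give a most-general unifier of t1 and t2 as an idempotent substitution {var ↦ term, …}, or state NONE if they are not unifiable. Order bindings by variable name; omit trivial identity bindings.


{v1 ↦ (r (s) (s) (s))}


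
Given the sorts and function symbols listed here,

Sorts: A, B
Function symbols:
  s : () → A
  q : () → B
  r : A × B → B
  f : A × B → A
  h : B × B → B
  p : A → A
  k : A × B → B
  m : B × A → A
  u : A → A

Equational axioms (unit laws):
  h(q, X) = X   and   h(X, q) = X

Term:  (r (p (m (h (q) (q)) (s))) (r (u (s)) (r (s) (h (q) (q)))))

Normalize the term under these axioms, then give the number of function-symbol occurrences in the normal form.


1. (r (p (m (h (q) (q)) (s))) (r (u (s)) (r (s) (h (q) (q)))))  →  (r (p (m (q) (s))) (r (u (s)) (r (s) (h (q) (q)))))
2. (r (p (m (q) (s))) (r (u (s)) (r (s) (h (q) (q)))))  →  (r (p (m (q) (s))) (r (u (s)) (r (s) (q))))
normal form: (r (p (m (q) (s))) (r (u (s)) (r (s) (q))))

size = 11


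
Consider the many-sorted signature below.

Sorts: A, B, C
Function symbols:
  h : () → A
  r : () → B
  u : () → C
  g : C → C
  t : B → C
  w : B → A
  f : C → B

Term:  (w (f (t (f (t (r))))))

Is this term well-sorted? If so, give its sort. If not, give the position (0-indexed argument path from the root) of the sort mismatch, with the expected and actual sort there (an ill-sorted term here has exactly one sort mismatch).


          (r) : B
        (t (r)) : C
      (f (t (r))) : B
    (t (f (t (r)))) : C
  (f (t (f (t (r))))) : B
(w (f (t (f (t (r)))))) : A

well-sorted; sort = A


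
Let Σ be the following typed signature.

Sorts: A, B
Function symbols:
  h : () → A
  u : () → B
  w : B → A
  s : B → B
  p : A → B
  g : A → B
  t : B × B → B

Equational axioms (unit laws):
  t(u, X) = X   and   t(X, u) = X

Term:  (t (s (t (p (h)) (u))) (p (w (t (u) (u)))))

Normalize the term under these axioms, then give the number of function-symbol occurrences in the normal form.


1. (t (s (t (p (h)) (u))) (p (w (t (u) (u)))))  →  (t (s (p (h))) (p (w (t (u) (u)))))
2. (t (s (p (h))) (p (w (t (u) (u)))))  →  (t (s (p (h))) (p (w (u))))
normal form: (t (s (p (h))) (p (w (u))))

size = 7


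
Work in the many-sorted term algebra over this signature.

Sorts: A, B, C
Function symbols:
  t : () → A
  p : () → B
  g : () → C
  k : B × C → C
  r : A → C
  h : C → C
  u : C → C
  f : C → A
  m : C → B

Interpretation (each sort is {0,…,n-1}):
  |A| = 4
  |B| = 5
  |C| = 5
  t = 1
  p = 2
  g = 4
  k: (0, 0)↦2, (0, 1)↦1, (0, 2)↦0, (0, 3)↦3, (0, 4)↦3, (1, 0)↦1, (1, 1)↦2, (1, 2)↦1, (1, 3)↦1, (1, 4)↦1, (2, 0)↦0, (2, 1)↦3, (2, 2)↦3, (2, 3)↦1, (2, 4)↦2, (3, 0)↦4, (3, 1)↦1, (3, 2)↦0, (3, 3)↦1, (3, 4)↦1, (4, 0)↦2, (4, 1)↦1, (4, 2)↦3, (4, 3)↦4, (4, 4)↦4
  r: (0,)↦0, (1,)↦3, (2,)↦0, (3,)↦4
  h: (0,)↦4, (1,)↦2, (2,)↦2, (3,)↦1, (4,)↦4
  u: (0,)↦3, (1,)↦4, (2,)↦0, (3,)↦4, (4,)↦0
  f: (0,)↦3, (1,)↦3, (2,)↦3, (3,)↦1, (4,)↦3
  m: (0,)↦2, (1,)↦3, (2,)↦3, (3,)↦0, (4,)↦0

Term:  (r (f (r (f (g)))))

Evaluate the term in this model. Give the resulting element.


  g = 4
  (f (g)) = f(4,) = 3
  (r (f (g))) = r(3,) = 4
  (f (r (f (g)))) = f(4,) = 3
  (r (f (r (f (g))))) = r(3,) = 4

value = 4


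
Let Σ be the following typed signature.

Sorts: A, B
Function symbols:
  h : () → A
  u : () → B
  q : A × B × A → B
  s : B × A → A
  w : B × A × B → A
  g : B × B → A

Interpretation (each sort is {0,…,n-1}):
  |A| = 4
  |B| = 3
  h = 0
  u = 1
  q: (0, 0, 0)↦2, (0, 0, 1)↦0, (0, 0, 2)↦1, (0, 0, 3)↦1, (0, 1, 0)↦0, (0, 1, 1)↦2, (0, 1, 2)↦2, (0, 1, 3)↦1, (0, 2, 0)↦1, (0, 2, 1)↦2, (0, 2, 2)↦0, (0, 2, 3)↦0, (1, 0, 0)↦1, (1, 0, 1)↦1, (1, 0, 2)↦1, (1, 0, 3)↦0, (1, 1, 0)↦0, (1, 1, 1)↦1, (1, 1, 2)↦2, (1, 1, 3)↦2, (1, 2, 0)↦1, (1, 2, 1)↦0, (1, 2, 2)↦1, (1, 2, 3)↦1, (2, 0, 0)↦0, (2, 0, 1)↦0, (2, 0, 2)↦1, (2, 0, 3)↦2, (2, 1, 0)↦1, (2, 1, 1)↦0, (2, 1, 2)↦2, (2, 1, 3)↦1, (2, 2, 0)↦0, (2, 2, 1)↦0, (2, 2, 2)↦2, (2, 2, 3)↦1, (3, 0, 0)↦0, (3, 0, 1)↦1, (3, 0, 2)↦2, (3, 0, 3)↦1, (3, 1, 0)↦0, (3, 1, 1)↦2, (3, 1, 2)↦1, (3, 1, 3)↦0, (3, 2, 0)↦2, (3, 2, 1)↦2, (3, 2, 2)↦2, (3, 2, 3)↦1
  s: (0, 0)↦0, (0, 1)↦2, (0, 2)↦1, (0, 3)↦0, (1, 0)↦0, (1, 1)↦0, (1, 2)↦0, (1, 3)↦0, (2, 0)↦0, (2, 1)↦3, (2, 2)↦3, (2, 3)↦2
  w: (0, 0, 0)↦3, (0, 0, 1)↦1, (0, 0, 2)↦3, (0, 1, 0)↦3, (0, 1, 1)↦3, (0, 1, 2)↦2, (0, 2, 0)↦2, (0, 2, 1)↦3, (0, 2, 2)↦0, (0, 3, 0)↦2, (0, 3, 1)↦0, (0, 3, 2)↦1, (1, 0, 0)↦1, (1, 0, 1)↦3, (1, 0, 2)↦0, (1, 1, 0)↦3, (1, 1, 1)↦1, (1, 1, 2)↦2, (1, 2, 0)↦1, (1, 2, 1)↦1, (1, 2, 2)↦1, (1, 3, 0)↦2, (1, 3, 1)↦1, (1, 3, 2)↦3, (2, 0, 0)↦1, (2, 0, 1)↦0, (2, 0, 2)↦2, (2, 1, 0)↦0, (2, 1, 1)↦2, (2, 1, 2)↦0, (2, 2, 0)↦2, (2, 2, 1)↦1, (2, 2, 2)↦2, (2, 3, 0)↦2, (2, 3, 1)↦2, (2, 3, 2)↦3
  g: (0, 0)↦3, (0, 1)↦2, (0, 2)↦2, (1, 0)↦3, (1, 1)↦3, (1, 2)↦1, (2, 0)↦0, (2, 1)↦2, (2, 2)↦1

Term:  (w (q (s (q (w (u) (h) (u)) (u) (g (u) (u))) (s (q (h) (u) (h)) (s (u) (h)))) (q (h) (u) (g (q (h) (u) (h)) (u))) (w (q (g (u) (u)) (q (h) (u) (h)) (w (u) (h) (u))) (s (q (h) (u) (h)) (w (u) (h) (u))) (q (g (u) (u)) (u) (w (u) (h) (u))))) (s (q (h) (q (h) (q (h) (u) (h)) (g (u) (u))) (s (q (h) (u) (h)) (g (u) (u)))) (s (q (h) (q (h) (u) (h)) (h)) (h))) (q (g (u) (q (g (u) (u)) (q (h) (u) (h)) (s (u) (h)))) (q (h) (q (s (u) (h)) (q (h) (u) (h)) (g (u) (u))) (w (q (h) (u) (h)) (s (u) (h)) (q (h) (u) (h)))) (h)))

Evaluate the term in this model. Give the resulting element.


  u = 1
  h = 0
  u = 1
  (w (u) (h) (u)) = w(1, 0, 1) = 3
  u = 1
  u = 1
  u = 1
  (g (u) (u)) = g(1, 1) = 3
  (q (w (u) (h) (u)) (u) (g (u) (u))) = q(3, 1, 3) = 0
  h = 0
  u = 1
  h = 0
  (q (h) (u) (h)) = q(0, 1, 0) = 0
  u = 1
  h = 0
  (s (u) (h)) = s(1, 0) = 0
  (s (q (h) (u) (h)) (s (u) (h))) = s(0, 0) = 0
  (s (q (w (u) (h) (u)) (u) (g (u) (u))) (s (q (h) (u) (h)) (s (u) (h)))) = s(0, 0) = 0
  h = 0
  u = 1
  h = 0
  u = 1
  h = 0
  (q (h) (u) (h)) = q(0, 1, 0) = 0
  u = 1
  (g (q (h) (u) (h)) (u)) = g(0, 1) = 2
  (q (h) (u) (g (q (h) (u) (h)) (u))) = q(0, 1, 2) = 2
  u = 1
  u = 1
  (g (u) (u)) = g(1, 1) = 3
  h = 0
  u = 1
  h = 0
  (q (h) (u) (h)) = q(0, 1, 0) = 0
  u = 1
  h = 0
  u = 1
  (w (u) (h) (u)) = w(1, 0, 1) = 3
  (q (g (u) (u)) (q (h) (u) (h)) (w (u) (h) (u))) = q(3, 0, 3) = 1
  h = 0
  u = 1
  h = 0
  (q (h) (u) (h)) = q(0, 1, 0) = 0
  u = 1
  h = 0
  u = 1
  (w (u) (h) (u)) = w(1, 0, 1) = 3
  (s (q (h) (u) (h)) (w (u) (h) (u))) = s(0, 3) = 0
  u = 1
  u = 1
  (g (u) (u)) = g(1, 1) = 3
  u = 1
  u = 1
  h = 0
  u = 1
  (w (u) (h) (u)) = w(1, 0, 1) = 3
  (q (g (u) (u)) (u) (w (u) (h) (u))) = q(3, 1, 3) = 0
  (w (q (g (u) (u)) (q (h) (u) (h)) (w (u) (h) (u))) (s (q (h) (u) (h)) (w (u) (h) (u))) (q (g (u) (u)) (u) (w (u) (h) (u)))) = w(1, 0, 0) = 1
  (q (s (q (w (u) (h) (u)) (u) (g (u) (u))) (s (q (h) (u) (h)) (s (u) (h)))) (q (h) (u) (g (q (h) (u) (h)) (u))) (w (q (g (u) (u)) (q (h) (u) (h)) (w (u) (h) (u))) (s (q (h) (u) (h)) (w (u) (h) (u))) (q (g (u) (u)) (u) (w (u) (h) (u))))) = q(0, 2, 1) = 2
  h = 0
  h = 0
  h = 0
  u = 1
  h = 0
  (q (h) (u) (h)) = q(0, 1, 0) = 0
  u = 1
  u = 1
  (g (u) (u)) = g(1, 1) = 3
  (q (h) (q (h) (u) (h)) (g (u) (u))) = q(0, 0, 3) = 1
  h = 0
  u = 1
  h = 0
  (q (h) (u) (h)) = q(0, 1, 0) = 0
  u = 1
  u = 1
  (g (u) (u)) = g(1, 1) = 3
  (s (q (h) (u) (h)) (g (u) (u))) = s(0, 3) = 0
  (q (h) (q (h) (q (h) (u) (h)) (g (u) (u))) (s (q (h) (u) (h)) (g (u) (u)))) = q(0, 1, 0) = 0
  h = 0
  h = 0
  u = 1
  h = 0
  (q (h) (u) (h)) = q(0, 1, 0) = 0
  h = 0
  (q (h) (q (h) (u) (h)) (h)) = q(0, 0, 0) = 2
  h = 0
  (s (q (h) (q (h) (u) (h)) (h)) (h)) = s(2, 0) = 0
  (s (q (h) (q (h) (q (h) (u) (h)) (g (u) (u))) (s (q (h) (u) (h)) (g (u) (u)))) (s (q (h) (q (h) (u) (h)) (h)) (h))) = s(0, 0) = 0
  u = 1
  u = 1
  u = 1
  (g (u) (u)) = g(1, 1) = 3
  h = 0
  u = 1
  h = 0
  (q (h) (u) (h)) = q(0, 1, 0) = 0
  u = 1
  h = 0
  (s (u) (h)) = s(1, 0) = 0
  (q (g (u) (u)) (q (h) (u) (h)) (s (u) (h))) = q(3, 0, 0) = 0
  (g (u) (q (g (u) (u)) (q (h) (u) (h)) (s (u) (h)))) = g(1, 0) = 3
  h = 0
  u = 1
  h = 0
  (s (u) (h)) = s(1, 0) = 0
  h = 0
  u = 1
  h = 0
  (q (h) (u) (h)) = q(0, 1, 0) = 0
  u = 1
  u = 1
  (g (u) (u)) = g(1, 1) = 3
  (q (s (u) (h)) (q (h) (u) (h)) (g (u) (u))) = q(0, 0, 3) = 1
  h = 0
  u = 1
  h = 0
  (q (h) (u) (h)) = q(0, 1, 0) = 0
  u = 1
  h = 0
  (s (u) (h)) = s(1, 0) = 0
  h = 0
  u = 1
  h = 0
  (q (h) (u) (h)) = q(0, 1, 0) = 0
  (w (q (h) (u) (h)) (s (u) (h)) (q (h) (u) (h))) = w(0, 0, 0) = 3
  (q (h) (q (s (u) (h)) (q (h) (u) (h)) (g (u) (u))) (w (q (h) (u) (h)) (s (u) (h)) (q (h) (u) (h)))) = q(0, 1, 3) = 1
  h = 0
  (q (g (u) (q (g (u) (u)) (q (h) (u) (h)) (s (u) (h)))) (q (h) (q (s (u) (h)) (q (h) (u) (h)) (g (u) (u))) (w (q (h) (u) (h)) (s (u) (h)) (q (h) (u) (h)))) (h)) = q(3, 1, 0) = 0
  (w (q (s (q (w (u) (h) (u)) (u) (g (u) (u))) (s (q (h) (u) (h)) (s (u) (h)))) (q (h) (u) (g (q (h) (u) (h)) (u))) (w (q (g (u) (u)) (q (h) (u) (h)) (w (u) (h) (u))) (s (q (h) (u) (h)) (w (u) (h) (u))) (q (g (u) (u)) (u) (w (u) (h) (u))))) (s (q (h) (q (h) (q (h) (u) (h)) (g (u) (u))) (s (q (h) (u) (h)) (g (u) (u)))) (s (q (h) (q (h) (u) (h)) (h)) (h))) (q (g (u) (q (g (u) (u)) (q (h) (u) (h)) (s (u) (h)))) (q (h) (q (s (u) (h)) (q (h) (u) (h)) (g (u) (u))) (w (q (h) (u) (h)) (s (u) (h)) (q (h) (u) (h)))) (h))) = w(2, 0, 0) = 1

value = 1
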